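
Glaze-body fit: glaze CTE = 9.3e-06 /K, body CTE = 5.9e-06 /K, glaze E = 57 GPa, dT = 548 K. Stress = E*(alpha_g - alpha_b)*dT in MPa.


Stress = 57*1000*(9.3e-06 - 5.9e-06)*548 = 106.2 MPa

106.2


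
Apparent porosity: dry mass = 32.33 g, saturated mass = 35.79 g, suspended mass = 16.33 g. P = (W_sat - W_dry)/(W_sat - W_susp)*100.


P = (35.79 - 32.33) / (35.79 - 16.33) * 100 = 3.46 / 19.46 * 100 = 17.8%

17.8


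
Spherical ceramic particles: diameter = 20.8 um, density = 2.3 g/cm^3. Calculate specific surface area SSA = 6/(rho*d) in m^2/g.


SSA = 6 / (2.3 * 20.8) = 0.125 m^2/g

0.125


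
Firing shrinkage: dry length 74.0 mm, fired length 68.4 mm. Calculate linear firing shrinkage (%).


FS = (74.0 - 68.4) / 74.0 * 100 = 7.57%

7.57


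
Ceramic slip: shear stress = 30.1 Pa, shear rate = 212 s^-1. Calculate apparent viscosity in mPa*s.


eta = tau/gamma * 1000 = 30.1/212 * 1000 = 142.0 mPa*s

142.0


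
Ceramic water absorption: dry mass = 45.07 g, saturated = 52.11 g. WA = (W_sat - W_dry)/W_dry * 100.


WA = (52.11 - 45.07) / 45.07 * 100 = 15.62%

15.62


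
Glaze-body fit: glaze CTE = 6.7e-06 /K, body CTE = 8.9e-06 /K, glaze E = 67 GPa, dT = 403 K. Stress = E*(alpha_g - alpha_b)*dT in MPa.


Stress = 67*1000*(6.7e-06 - 8.9e-06)*403 = -59.4 MPa

-59.4


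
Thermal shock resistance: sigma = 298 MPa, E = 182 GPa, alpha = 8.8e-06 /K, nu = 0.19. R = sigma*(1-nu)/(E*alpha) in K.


R = 298*(1-0.19)/(182*1000*8.8e-06) = 151 K

151


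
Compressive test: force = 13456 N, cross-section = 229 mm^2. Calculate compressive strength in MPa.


CS = 13456 / 229 = 58.8 MPa

58.8


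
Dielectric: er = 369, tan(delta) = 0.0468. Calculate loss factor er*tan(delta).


Loss = 369 * 0.0468 = 17.269

17.269


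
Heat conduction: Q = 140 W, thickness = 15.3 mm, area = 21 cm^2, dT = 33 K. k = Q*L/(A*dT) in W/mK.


k = 140*15.3/1000/(21/10000*33) = 30.91 W/mK

30.91


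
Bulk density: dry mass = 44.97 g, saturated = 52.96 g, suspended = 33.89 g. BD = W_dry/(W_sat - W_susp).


BD = 44.97 / (52.96 - 33.89) = 44.97 / 19.07 = 2.358 g/cm^3

2.358


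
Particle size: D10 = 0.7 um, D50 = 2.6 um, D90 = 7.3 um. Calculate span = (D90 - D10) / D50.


Span = (7.3 - 0.7) / 2.6 = 6.6 / 2.6 = 2.538

2.538


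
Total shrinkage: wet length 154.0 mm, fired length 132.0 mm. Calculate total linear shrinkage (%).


TS = (154.0 - 132.0) / 154.0 * 100 = 14.29%

14.29


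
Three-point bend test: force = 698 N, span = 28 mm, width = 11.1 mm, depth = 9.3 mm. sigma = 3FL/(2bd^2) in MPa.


sigma = 3*698*28/(2*11.1*9.3^2) = 30.5 MPa

30.5


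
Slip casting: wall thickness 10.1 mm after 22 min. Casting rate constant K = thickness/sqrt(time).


K = 10.1 / sqrt(22) = 10.1 / 4.6904 = 2.153 mm/min^0.5

2.153


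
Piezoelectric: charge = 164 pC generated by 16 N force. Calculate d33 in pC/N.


d33 = 164 / 16 = 10.3 pC/N

10.3


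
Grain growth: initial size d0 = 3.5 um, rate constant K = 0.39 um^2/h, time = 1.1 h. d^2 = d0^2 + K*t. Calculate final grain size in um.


d^2 = 3.5^2 + 0.39*1.1 = 12.679
d = sqrt(12.679) = 3.56 um

3.56


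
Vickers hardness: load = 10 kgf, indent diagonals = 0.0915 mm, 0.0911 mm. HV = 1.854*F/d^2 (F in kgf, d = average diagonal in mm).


d_avg = (0.0915+0.0911)/2 = 0.0913 mm
HV = 1.854*10/0.0913^2 = 2224

2224


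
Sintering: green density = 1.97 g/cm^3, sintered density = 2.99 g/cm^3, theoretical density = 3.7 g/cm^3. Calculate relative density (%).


Relative = 2.99 / 3.7 * 100 = 80.8%

80.8


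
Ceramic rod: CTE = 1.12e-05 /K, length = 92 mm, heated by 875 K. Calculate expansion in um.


dL = 1.12e-05 * 92 * 875 * 1000 = 901.6 um

901.6


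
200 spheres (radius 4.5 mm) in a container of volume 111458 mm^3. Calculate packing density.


V_sphere = 4/3*pi*4.5^3 = 381.7035 mm^3
Total V = 200*381.7035 = 76340.7 mm^3
PD = 76340.7 / 111458 = 0.685

0.685


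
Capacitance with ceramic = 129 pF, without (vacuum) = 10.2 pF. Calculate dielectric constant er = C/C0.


er = 129 / 10.2 = 12.65

12.65


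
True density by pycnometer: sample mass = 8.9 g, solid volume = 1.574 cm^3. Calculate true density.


TD = 8.9 / 1.574 = 5.654 g/cm^3

5.654


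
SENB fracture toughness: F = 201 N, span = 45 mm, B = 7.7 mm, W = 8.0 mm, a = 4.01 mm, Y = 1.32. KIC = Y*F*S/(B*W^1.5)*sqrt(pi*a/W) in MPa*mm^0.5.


KIC = 1.32*201*45/(7.7*8.0^1.5)*sqrt(pi*4.01/8.0) = 85.99

85.99


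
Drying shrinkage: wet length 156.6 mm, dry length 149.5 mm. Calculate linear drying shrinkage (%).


DS = (156.6 - 149.5) / 156.6 * 100 = 4.53%

4.53


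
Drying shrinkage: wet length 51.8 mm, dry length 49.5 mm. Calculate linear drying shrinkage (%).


DS = (51.8 - 49.5) / 51.8 * 100 = 4.44%

4.44


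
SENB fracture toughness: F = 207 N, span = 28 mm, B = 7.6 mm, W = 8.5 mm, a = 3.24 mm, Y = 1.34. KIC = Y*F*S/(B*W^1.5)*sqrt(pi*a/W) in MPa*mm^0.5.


KIC = 1.34*207*28/(7.6*8.5^1.5)*sqrt(pi*3.24/8.5) = 45.13

45.13


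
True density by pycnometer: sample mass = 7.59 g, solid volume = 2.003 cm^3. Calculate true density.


TD = 7.59 / 2.003 = 3.789 g/cm^3

3.789


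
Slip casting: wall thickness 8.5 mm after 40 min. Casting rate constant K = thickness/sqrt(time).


K = 8.5 / sqrt(40) = 8.5 / 6.3246 = 1.344 mm/min^0.5

1.344


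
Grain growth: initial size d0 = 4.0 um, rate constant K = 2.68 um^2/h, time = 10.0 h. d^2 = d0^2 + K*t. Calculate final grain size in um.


d^2 = 4.0^2 + 2.68*10.0 = 42.8
d = sqrt(42.8) = 6.54 um

6.54


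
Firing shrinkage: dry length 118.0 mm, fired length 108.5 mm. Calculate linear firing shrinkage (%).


FS = (118.0 - 108.5) / 118.0 * 100 = 8.05%

8.05


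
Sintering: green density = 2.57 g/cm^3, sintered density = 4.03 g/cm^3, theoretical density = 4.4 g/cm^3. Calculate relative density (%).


Relative = 4.03 / 4.4 * 100 = 91.6%

91.6


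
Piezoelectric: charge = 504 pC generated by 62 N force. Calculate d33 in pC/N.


d33 = 504 / 62 = 8.1 pC/N

8.1


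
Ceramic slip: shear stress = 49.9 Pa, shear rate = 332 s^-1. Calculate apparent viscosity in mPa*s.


eta = tau/gamma * 1000 = 49.9/332 * 1000 = 150.3 mPa*s

150.3


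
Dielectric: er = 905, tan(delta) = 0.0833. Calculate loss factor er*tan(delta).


Loss = 905 * 0.0833 = 75.387

75.387


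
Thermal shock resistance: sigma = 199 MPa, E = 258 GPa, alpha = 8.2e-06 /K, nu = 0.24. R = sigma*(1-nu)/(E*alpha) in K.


R = 199*(1-0.24)/(258*1000*8.2e-06) = 71 K

71


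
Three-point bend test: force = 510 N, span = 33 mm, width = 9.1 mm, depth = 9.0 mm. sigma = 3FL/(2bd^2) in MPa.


sigma = 3*510*33/(2*9.1*9.0^2) = 34.2 MPa

34.2


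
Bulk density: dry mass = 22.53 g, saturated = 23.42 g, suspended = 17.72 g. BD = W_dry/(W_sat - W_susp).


BD = 22.53 / (23.42 - 17.72) = 22.53 / 5.7 = 3.953 g/cm^3

3.953


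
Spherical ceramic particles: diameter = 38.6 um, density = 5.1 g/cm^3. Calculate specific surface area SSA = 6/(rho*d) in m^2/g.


SSA = 6 / (5.1 * 38.6) = 0.03 m^2/g

0.03


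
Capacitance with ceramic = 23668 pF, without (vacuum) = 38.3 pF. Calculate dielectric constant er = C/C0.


er = 23668 / 38.3 = 617.96

617.96


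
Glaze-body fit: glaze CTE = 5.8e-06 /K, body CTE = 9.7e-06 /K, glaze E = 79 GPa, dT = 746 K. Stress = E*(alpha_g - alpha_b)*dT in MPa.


Stress = 79*1000*(5.8e-06 - 9.7e-06)*746 = -229.8 MPa

-229.8


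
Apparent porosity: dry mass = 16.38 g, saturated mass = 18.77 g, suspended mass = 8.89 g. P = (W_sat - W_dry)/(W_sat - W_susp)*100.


P = (18.77 - 16.38) / (18.77 - 8.89) * 100 = 2.39 / 9.88 * 100 = 24.2%

24.2


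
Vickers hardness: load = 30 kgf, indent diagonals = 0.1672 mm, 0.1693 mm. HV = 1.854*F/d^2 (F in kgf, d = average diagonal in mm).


d_avg = (0.1672+0.1693)/2 = 0.16825 mm
HV = 1.854*30/0.16825^2 = 1965

1965


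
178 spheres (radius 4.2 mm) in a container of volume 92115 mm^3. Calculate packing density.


V_sphere = 4/3*pi*4.2^3 = 310.3391 mm^3
Total V = 178*310.3391 = 55240.3598 mm^3
PD = 55240.3598 / 92115 = 0.6

0.6


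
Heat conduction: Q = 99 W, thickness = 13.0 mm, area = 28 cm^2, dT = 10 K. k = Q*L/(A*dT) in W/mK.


k = 99*13.0/1000/(28/10000*10) = 45.96 W/mK

45.96


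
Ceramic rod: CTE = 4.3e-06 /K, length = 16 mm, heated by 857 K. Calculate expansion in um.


dL = 4.3e-06 * 16 * 857 * 1000 = 58.962 um

58.962


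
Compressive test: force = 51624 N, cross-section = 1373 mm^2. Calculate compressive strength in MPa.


CS = 51624 / 1373 = 37.6 MPa

37.6


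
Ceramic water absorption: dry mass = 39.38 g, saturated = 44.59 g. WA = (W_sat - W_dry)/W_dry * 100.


WA = (44.59 - 39.38) / 39.38 * 100 = 13.23%

13.23


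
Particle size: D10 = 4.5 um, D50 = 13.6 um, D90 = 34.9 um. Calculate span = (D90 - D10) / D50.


Span = (34.9 - 4.5) / 13.6 = 30.4 / 13.6 = 2.235

2.235


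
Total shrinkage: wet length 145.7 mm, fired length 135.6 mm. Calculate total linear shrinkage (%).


TS = (145.7 - 135.6) / 145.7 * 100 = 6.93%

6.93


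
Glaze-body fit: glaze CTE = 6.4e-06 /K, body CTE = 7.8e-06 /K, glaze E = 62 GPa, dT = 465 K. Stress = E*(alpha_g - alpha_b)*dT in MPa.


Stress = 62*1000*(6.4e-06 - 7.8e-06)*465 = -40.4 MPa

-40.4


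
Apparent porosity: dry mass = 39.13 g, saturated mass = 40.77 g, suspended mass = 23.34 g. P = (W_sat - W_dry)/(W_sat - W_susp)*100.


P = (40.77 - 39.13) / (40.77 - 23.34) * 100 = 1.64 / 17.43 * 100 = 9.4%

9.4


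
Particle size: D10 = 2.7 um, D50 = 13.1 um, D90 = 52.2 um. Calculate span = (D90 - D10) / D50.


Span = (52.2 - 2.7) / 13.1 = 49.5 / 13.1 = 3.779

3.779


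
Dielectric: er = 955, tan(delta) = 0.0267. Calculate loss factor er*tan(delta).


Loss = 955 * 0.0267 = 25.499

25.499


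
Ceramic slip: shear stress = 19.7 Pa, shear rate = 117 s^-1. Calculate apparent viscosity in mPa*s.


eta = tau/gamma * 1000 = 19.7/117 * 1000 = 168.4 mPa*s

168.4


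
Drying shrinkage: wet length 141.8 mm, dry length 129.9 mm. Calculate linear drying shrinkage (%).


DS = (141.8 - 129.9) / 141.8 * 100 = 8.39%

8.39


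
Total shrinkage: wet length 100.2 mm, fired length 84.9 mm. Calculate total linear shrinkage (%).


TS = (100.2 - 84.9) / 100.2 * 100 = 15.27%

15.27


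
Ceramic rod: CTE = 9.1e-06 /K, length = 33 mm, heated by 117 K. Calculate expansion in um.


dL = 9.1e-06 * 33 * 117 * 1000 = 35.135 um

35.135


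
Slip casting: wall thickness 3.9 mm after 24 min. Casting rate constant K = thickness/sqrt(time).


K = 3.9 / sqrt(24) = 3.9 / 4.899 = 0.796 mm/min^0.5

0.796


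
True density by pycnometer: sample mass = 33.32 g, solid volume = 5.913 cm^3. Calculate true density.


TD = 33.32 / 5.913 = 5.635 g/cm^3

5.635


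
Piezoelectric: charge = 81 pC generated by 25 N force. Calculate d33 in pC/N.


d33 = 81 / 25 = 3.2 pC/N

3.2


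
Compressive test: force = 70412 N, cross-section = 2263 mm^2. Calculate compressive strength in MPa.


CS = 70412 / 2263 = 31.1 MPa

31.1


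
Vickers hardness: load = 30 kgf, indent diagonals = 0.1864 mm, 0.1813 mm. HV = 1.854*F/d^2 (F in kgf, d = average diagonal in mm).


d_avg = (0.1864+0.1813)/2 = 0.18385 mm
HV = 1.854*30/0.18385^2 = 1646

1646


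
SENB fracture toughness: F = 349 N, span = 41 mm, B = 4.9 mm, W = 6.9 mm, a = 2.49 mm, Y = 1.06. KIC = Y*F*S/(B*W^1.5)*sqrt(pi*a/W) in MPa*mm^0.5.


KIC = 1.06*349*41/(4.9*6.9^1.5)*sqrt(pi*2.49/6.9) = 181.84

181.84


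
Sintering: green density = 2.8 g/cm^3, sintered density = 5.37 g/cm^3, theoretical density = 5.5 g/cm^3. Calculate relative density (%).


Relative = 5.37 / 5.5 * 100 = 97.6%

97.6


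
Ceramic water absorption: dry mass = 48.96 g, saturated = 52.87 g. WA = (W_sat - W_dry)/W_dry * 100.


WA = (52.87 - 48.96) / 48.96 * 100 = 7.99%

7.99


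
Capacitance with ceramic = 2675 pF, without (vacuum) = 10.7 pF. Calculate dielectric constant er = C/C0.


er = 2675 / 10.7 = 250.0

250.0


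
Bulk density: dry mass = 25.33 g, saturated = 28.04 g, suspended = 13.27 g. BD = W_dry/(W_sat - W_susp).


BD = 25.33 / (28.04 - 13.27) = 25.33 / 14.77 = 1.715 g/cm^3

1.715


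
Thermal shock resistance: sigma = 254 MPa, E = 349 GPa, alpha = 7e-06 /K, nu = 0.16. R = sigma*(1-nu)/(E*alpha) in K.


R = 254*(1-0.16)/(349*1000*7e-06) = 87 K

87


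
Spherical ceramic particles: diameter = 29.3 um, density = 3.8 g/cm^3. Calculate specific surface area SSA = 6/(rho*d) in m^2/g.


SSA = 6 / (3.8 * 29.3) = 0.054 m^2/g

0.054


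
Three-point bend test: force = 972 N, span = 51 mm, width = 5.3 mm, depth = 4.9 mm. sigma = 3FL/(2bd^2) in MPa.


sigma = 3*972*51/(2*5.3*4.9^2) = 584.3 MPa

584.3


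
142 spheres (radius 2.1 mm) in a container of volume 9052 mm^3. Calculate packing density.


V_sphere = 4/3*pi*2.1^3 = 38.7924 mm^3
Total V = 142*38.7924 = 5508.5208 mm^3
PD = 5508.5208 / 9052 = 0.609

0.609


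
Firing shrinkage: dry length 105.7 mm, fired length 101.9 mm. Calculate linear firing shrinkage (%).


FS = (105.7 - 101.9) / 105.7 * 100 = 3.6%

3.6


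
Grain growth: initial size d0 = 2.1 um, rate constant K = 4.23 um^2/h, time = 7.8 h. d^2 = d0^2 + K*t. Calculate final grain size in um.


d^2 = 2.1^2 + 4.23*7.8 = 37.404
d = sqrt(37.404) = 6.12 um

6.12


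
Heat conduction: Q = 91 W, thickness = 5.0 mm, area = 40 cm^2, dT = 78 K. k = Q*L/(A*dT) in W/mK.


k = 91*5.0/1000/(40/10000*78) = 1.46 W/mK

1.46


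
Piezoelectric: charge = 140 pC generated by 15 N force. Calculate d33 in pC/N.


d33 = 140 / 15 = 9.3 pC/N

9.3


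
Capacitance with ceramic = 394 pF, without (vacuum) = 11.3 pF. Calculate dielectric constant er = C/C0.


er = 394 / 11.3 = 34.87

34.87


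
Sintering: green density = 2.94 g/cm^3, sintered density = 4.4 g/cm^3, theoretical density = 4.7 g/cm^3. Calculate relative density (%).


Relative = 4.4 / 4.7 * 100 = 93.6%

93.6


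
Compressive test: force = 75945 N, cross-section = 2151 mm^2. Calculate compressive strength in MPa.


CS = 75945 / 2151 = 35.3 MPa

35.3


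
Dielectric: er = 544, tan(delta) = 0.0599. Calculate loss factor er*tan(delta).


Loss = 544 * 0.0599 = 32.586

32.586


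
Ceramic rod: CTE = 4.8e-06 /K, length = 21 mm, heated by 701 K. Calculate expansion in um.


dL = 4.8e-06 * 21 * 701 * 1000 = 70.661 um

70.661


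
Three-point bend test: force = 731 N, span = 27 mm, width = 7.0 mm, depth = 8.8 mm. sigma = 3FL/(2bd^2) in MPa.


sigma = 3*731*27/(2*7.0*8.8^2) = 54.6 MPa

54.6


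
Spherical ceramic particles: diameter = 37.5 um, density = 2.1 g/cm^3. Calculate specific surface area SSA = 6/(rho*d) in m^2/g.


SSA = 6 / (2.1 * 37.5) = 0.076 m^2/g

0.076


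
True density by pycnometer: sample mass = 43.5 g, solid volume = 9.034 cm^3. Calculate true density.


TD = 43.5 / 9.034 = 4.815 g/cm^3

4.815


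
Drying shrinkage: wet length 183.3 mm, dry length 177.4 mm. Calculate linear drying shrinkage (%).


DS = (183.3 - 177.4) / 183.3 * 100 = 3.22%

3.22


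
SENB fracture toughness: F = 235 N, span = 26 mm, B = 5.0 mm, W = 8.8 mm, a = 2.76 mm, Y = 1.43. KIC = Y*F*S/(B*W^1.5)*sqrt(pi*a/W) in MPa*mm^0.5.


KIC = 1.43*235*26/(5.0*8.8^1.5)*sqrt(pi*2.76/8.8) = 66.45

66.45


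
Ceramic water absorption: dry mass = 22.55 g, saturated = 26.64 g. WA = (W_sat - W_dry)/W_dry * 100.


WA = (26.64 - 22.55) / 22.55 * 100 = 18.14%

18.14


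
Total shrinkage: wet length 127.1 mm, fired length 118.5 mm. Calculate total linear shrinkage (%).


TS = (127.1 - 118.5) / 127.1 * 100 = 6.77%

6.77


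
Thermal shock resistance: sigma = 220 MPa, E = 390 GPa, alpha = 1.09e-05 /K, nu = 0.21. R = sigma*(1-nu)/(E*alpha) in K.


R = 220*(1-0.21)/(390*1000*1.09e-05) = 41 K

41


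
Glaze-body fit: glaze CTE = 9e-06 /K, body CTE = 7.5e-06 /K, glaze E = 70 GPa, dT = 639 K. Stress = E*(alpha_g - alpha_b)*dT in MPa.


Stress = 70*1000*(9e-06 - 7.5e-06)*639 = 67.1 MPa

67.1


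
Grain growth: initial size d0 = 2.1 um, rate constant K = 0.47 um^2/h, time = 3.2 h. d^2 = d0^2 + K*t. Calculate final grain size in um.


d^2 = 2.1^2 + 0.47*3.2 = 5.914
d = sqrt(5.914) = 2.43 um

2.43


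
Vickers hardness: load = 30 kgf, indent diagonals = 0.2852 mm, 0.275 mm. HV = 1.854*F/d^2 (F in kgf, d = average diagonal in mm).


d_avg = (0.2852+0.275)/2 = 0.2801 mm
HV = 1.854*30/0.2801^2 = 709

709


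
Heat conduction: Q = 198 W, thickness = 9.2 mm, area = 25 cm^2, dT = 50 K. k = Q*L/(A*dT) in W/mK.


k = 198*9.2/1000/(25/10000*50) = 14.57 W/mK

14.57


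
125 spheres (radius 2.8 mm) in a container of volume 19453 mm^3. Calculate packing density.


V_sphere = 4/3*pi*2.8^3 = 91.9523 mm^3
Total V = 125*91.9523 = 11494.0375 mm^3
PD = 11494.0375 / 19453 = 0.591

0.591


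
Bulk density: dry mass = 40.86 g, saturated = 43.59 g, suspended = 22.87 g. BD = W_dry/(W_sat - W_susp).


BD = 40.86 / (43.59 - 22.87) = 40.86 / 20.72 = 1.972 g/cm^3

1.972


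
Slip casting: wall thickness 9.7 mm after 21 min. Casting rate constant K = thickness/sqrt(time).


K = 9.7 / sqrt(21) = 9.7 / 4.5826 = 2.117 mm/min^0.5

2.117


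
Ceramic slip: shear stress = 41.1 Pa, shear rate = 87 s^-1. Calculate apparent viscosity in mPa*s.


eta = tau/gamma * 1000 = 41.1/87 * 1000 = 472.4 mPa*s

472.4


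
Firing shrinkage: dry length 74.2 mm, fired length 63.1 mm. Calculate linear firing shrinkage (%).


FS = (74.2 - 63.1) / 74.2 * 100 = 14.96%

14.96


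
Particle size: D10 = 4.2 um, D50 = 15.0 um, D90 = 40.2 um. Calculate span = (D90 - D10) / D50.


Span = (40.2 - 4.2) / 15.0 = 36.0 / 15.0 = 2.4

2.4


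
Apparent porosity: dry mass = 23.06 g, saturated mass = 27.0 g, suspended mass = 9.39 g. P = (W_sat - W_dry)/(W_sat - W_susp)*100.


P = (27.0 - 23.06) / (27.0 - 9.39) * 100 = 3.94 / 17.61 * 100 = 22.4%

22.4


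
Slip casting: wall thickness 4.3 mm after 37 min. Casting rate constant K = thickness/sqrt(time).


K = 4.3 / sqrt(37) = 4.3 / 6.0828 = 0.707 mm/min^0.5

0.707


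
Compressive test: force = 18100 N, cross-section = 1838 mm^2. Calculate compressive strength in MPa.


CS = 18100 / 1838 = 9.8 MPa

9.8


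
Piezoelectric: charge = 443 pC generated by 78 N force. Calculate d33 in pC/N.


d33 = 443 / 78 = 5.7 pC/N

5.7


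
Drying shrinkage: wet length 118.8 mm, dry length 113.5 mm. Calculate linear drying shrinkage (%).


DS = (118.8 - 113.5) / 118.8 * 100 = 4.46%

4.46


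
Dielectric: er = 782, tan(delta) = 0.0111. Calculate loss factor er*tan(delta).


Loss = 782 * 0.0111 = 8.68

8.68


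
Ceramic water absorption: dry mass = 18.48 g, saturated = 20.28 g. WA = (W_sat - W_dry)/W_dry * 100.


WA = (20.28 - 18.48) / 18.48 * 100 = 9.74%

9.74


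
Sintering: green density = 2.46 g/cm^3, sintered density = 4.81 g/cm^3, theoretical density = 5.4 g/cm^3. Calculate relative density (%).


Relative = 4.81 / 5.4 * 100 = 89.1%

89.1


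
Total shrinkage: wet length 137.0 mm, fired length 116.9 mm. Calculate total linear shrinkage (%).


TS = (137.0 - 116.9) / 137.0 * 100 = 14.67%

14.67


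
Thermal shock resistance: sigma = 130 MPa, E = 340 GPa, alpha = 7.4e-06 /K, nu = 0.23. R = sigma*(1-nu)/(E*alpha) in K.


R = 130*(1-0.23)/(340*1000*7.4e-06) = 40 K

40


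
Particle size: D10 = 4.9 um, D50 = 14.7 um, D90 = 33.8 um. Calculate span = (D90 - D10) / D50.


Span = (33.8 - 4.9) / 14.7 = 28.9 / 14.7 = 1.966

1.966


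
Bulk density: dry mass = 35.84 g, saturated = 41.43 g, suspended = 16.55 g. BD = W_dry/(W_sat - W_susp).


BD = 35.84 / (41.43 - 16.55) = 35.84 / 24.88 = 1.441 g/cm^3

1.441


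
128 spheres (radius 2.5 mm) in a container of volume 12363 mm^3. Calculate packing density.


V_sphere = 4/3*pi*2.5^3 = 65.4498 mm^3
Total V = 128*65.4498 = 8377.5744 mm^3
PD = 8377.5744 / 12363 = 0.678

0.678


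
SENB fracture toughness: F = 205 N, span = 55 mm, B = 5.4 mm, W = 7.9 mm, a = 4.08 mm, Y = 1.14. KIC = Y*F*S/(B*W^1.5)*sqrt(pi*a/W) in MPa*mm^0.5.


KIC = 1.14*205*55/(5.4*7.9^1.5)*sqrt(pi*4.08/7.9) = 136.55

136.55


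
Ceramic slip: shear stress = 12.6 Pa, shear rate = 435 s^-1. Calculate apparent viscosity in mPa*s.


eta = tau/gamma * 1000 = 12.6/435 * 1000 = 29.0 mPa*s

29.0


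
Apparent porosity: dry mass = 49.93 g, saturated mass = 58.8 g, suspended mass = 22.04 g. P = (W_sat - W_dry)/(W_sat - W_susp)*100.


P = (58.8 - 49.93) / (58.8 - 22.04) * 100 = 8.87 / 36.76 * 100 = 24.1%

24.1


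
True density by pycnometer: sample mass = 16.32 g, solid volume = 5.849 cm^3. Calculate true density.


TD = 16.32 / 5.849 = 2.79 g/cm^3

2.79


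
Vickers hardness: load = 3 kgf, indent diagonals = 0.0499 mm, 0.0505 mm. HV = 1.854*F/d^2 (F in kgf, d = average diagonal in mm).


d_avg = (0.0499+0.0505)/2 = 0.0502 mm
HV = 1.854*3/0.0502^2 = 2207

2207


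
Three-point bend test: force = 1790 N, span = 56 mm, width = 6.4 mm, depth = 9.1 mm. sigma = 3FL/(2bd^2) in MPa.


sigma = 3*1790*56/(2*6.4*9.1^2) = 283.7 MPa

283.7


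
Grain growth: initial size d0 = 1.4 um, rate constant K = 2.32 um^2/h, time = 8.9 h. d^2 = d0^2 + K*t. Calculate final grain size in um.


d^2 = 1.4^2 + 2.32*8.9 = 22.608
d = sqrt(22.608) = 4.75 um

4.75


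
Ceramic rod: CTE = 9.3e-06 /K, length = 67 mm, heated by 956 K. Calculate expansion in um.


dL = 9.3e-06 * 67 * 956 * 1000 = 595.684 um

595.684


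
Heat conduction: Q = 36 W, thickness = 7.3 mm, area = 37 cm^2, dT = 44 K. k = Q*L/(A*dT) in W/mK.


k = 36*7.3/1000/(37/10000*44) = 1.61 W/mK

1.61


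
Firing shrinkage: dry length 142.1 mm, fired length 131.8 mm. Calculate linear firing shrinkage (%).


FS = (142.1 - 131.8) / 142.1 * 100 = 7.25%

7.25


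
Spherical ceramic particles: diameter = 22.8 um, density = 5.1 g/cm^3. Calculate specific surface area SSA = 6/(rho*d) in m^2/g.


SSA = 6 / (5.1 * 22.8) = 0.052 m^2/g

0.052


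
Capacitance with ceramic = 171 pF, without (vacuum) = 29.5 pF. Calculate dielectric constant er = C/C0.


er = 171 / 29.5 = 5.8

5.8


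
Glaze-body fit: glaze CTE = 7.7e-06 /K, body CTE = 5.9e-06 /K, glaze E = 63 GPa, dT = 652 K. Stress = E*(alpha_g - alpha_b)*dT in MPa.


Stress = 63*1000*(7.7e-06 - 5.9e-06)*652 = 73.9 MPa

73.9


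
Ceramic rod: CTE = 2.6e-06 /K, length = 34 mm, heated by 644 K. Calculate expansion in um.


dL = 2.6e-06 * 34 * 644 * 1000 = 56.93 um

56.93


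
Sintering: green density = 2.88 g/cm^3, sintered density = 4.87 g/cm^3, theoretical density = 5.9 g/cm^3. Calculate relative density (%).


Relative = 4.87 / 5.9 * 100 = 82.5%

82.5


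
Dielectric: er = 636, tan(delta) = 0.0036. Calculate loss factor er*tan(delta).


Loss = 636 * 0.0036 = 2.29

2.29


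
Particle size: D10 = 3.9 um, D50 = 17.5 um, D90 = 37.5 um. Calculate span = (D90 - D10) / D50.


Span = (37.5 - 3.9) / 17.5 = 33.6 / 17.5 = 1.92

1.92


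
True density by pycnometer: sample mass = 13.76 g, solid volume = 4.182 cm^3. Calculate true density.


TD = 13.76 / 4.182 = 3.29 g/cm^3

3.29


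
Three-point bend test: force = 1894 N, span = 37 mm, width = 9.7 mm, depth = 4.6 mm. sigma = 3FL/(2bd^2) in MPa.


sigma = 3*1894*37/(2*9.7*4.6^2) = 512.1 MPa

512.1


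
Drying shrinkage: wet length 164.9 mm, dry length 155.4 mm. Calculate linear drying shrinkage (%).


DS = (164.9 - 155.4) / 164.9 * 100 = 5.76%

5.76


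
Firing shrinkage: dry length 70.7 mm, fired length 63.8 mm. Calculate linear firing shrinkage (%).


FS = (70.7 - 63.8) / 70.7 * 100 = 9.76%

9.76


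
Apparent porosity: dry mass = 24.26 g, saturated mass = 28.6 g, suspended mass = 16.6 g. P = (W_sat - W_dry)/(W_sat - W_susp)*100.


P = (28.6 - 24.26) / (28.6 - 16.6) * 100 = 4.34 / 12.0 * 100 = 36.2%

36.2


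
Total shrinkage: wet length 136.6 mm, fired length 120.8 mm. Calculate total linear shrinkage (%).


TS = (136.6 - 120.8) / 136.6 * 100 = 11.57%

11.57


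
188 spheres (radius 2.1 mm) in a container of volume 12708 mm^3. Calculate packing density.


V_sphere = 4/3*pi*2.1^3 = 38.7924 mm^3
Total V = 188*38.7924 = 7292.9712 mm^3
PD = 7292.9712 / 12708 = 0.574

0.574


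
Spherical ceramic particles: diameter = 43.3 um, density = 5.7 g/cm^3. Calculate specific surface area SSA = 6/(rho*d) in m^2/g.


SSA = 6 / (5.7 * 43.3) = 0.024 m^2/g

0.024


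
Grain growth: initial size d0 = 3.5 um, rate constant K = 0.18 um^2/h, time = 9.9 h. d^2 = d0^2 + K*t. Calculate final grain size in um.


d^2 = 3.5^2 + 0.18*9.9 = 14.032
d = sqrt(14.032) = 3.75 um

3.75


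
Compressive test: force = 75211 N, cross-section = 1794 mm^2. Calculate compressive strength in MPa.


CS = 75211 / 1794 = 41.9 MPa

41.9


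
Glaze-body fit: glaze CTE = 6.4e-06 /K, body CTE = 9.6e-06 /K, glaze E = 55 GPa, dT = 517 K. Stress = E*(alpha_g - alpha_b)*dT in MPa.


Stress = 55*1000*(6.4e-06 - 9.6e-06)*517 = -91.0 MPa

-91.0


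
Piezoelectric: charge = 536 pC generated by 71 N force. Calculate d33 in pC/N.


d33 = 536 / 71 = 7.5 pC/N

7.5


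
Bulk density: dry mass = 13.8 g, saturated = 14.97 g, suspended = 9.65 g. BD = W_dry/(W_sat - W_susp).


BD = 13.8 / (14.97 - 9.65) = 13.8 / 5.32 = 2.594 g/cm^3

2.594


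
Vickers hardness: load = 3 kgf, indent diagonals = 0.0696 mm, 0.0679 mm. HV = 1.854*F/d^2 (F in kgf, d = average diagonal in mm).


d_avg = (0.0696+0.0679)/2 = 0.06875 mm
HV = 1.854*3/0.06875^2 = 1177

1177


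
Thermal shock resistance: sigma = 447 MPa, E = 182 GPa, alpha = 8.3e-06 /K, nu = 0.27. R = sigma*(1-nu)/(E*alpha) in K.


R = 447*(1-0.27)/(182*1000*8.3e-06) = 216 K

216


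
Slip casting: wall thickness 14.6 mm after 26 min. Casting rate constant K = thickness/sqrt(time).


K = 14.6 / sqrt(26) = 14.6 / 5.099 = 2.863 mm/min^0.5

2.863


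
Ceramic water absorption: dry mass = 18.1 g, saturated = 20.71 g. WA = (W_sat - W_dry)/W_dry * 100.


WA = (20.71 - 18.1) / 18.1 * 100 = 14.42%

14.42


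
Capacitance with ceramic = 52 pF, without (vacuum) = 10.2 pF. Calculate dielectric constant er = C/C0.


er = 52 / 10.2 = 5.1

5.1


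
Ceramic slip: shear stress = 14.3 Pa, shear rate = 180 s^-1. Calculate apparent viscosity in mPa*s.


eta = tau/gamma * 1000 = 14.3/180 * 1000 = 79.4 mPa*s

79.4


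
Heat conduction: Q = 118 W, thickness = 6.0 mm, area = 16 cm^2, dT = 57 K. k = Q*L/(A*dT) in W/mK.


k = 118*6.0/1000/(16/10000*57) = 7.76 W/mK

7.76


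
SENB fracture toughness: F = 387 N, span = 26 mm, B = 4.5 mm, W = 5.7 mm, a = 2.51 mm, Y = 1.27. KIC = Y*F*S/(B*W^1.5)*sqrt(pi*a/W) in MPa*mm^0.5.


KIC = 1.27*387*26/(4.5*5.7^1.5)*sqrt(pi*2.51/5.7) = 245.44

245.44


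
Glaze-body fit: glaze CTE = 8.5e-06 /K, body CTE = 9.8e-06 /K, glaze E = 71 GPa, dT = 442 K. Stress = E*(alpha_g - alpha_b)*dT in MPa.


Stress = 71*1000*(8.5e-06 - 9.8e-06)*442 = -40.8 MPa

-40.8


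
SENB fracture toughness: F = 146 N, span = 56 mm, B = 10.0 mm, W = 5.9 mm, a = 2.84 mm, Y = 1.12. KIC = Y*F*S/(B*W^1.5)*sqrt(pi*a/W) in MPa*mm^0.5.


KIC = 1.12*146*56/(10.0*5.9^1.5)*sqrt(pi*2.84/5.9) = 78.58

78.58


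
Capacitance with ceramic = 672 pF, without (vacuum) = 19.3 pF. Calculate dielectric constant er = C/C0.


er = 672 / 19.3 = 34.82

34.82


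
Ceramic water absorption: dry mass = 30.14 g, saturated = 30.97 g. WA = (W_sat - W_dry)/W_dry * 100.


WA = (30.97 - 30.14) / 30.14 * 100 = 2.75%

2.75


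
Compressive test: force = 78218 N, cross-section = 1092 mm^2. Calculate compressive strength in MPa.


CS = 78218 / 1092 = 71.6 MPa

71.6


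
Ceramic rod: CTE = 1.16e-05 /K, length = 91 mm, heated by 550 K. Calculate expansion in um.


dL = 1.16e-05 * 91 * 550 * 1000 = 580.58 um

580.58


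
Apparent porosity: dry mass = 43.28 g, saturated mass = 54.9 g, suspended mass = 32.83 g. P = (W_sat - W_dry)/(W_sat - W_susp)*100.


P = (54.9 - 43.28) / (54.9 - 32.83) * 100 = 11.62 / 22.07 * 100 = 52.7%

52.7


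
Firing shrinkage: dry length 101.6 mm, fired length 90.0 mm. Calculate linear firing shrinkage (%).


FS = (101.6 - 90.0) / 101.6 * 100 = 11.42%

11.42


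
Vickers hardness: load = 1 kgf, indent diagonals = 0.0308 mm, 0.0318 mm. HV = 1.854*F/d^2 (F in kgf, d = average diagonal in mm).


d_avg = (0.0308+0.0318)/2 = 0.0313 mm
HV = 1.854*1/0.0313^2 = 1892

1892


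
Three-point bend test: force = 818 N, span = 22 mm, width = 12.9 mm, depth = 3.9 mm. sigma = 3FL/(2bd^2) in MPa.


sigma = 3*818*22/(2*12.9*3.9^2) = 137.6 MPa

137.6


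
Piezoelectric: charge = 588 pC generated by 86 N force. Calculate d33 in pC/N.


d33 = 588 / 86 = 6.8 pC/N

6.8


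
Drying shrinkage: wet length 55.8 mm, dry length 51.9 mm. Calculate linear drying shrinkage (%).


DS = (55.8 - 51.9) / 55.8 * 100 = 6.99%

6.99


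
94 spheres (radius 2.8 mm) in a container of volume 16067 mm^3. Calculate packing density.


V_sphere = 4/3*pi*2.8^3 = 91.9523 mm^3
Total V = 94*91.9523 = 8643.5162 mm^3
PD = 8643.5162 / 16067 = 0.538

0.538


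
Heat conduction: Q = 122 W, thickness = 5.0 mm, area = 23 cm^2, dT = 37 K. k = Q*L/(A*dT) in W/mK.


k = 122*5.0/1000/(23/10000*37) = 7.17 W/mK

7.17


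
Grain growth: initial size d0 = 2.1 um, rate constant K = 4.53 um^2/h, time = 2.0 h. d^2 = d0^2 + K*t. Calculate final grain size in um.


d^2 = 2.1^2 + 4.53*2.0 = 13.47
d = sqrt(13.47) = 3.67 um

3.67


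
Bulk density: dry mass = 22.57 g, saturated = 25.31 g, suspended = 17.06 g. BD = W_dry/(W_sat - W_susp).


BD = 22.57 / (25.31 - 17.06) = 22.57 / 8.25 = 2.736 g/cm^3

2.736


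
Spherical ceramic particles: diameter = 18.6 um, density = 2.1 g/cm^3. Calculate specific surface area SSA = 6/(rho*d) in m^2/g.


SSA = 6 / (2.1 * 18.6) = 0.154 m^2/g

0.154


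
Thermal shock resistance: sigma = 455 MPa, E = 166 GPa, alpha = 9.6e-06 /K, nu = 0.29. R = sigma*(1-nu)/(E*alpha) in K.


R = 455*(1-0.29)/(166*1000*9.6e-06) = 203 K

203


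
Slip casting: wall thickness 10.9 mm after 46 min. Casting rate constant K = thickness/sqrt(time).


K = 10.9 / sqrt(46) = 10.9 / 6.7823 = 1.607 mm/min^0.5

1.607


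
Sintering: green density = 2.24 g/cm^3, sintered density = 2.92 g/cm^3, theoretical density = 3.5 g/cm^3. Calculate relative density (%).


Relative = 2.92 / 3.5 * 100 = 83.4%

83.4


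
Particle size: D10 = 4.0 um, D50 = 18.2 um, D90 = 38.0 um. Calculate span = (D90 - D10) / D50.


Span = (38.0 - 4.0) / 18.2 = 34.0 / 18.2 = 1.868

1.868


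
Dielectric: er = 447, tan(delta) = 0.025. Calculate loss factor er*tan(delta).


Loss = 447 * 0.025 = 11.175

11.175


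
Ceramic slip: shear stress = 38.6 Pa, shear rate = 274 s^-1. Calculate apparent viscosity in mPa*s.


eta = tau/gamma * 1000 = 38.6/274 * 1000 = 140.9 mPa*s

140.9


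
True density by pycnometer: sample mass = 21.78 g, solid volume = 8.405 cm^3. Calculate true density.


TD = 21.78 / 8.405 = 2.591 g/cm^3

2.591


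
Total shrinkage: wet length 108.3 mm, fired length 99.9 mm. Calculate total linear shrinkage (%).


TS = (108.3 - 99.9) / 108.3 * 100 = 7.76%

7.76


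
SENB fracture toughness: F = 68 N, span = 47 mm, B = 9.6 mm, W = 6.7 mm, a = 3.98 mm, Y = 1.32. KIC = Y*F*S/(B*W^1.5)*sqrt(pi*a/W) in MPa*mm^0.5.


KIC = 1.32*68*47/(9.6*6.7^1.5)*sqrt(pi*3.98/6.7) = 34.62

34.62


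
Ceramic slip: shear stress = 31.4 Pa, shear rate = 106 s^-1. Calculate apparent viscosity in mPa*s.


eta = tau/gamma * 1000 = 31.4/106 * 1000 = 296.2 mPa*s

296.2


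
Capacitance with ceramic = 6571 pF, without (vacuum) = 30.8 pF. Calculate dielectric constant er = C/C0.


er = 6571 / 30.8 = 213.34

213.34


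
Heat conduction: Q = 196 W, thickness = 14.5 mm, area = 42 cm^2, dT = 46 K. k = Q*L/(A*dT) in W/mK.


k = 196*14.5/1000/(42/10000*46) = 14.71 W/mK

14.71


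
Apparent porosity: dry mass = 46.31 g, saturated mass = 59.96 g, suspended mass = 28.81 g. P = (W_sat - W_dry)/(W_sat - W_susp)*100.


P = (59.96 - 46.31) / (59.96 - 28.81) * 100 = 13.65 / 31.15 * 100 = 43.8%

43.8


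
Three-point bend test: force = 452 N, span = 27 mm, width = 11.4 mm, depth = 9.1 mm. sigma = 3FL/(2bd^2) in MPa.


sigma = 3*452*27/(2*11.4*9.1^2) = 19.4 MPa

19.4


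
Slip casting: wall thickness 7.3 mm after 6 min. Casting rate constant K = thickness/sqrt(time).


K = 7.3 / sqrt(6) = 7.3 / 2.4495 = 2.98 mm/min^0.5

2.98


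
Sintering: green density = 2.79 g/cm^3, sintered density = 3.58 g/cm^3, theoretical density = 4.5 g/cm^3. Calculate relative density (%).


Relative = 3.58 / 4.5 * 100 = 79.6%

79.6


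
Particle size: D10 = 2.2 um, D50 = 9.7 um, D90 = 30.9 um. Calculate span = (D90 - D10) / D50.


Span = (30.9 - 2.2) / 9.7 = 28.7 / 9.7 = 2.959

2.959


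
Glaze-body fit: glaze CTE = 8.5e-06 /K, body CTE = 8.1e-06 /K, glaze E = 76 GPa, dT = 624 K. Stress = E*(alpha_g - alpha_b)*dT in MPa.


Stress = 76*1000*(8.5e-06 - 8.1e-06)*624 = 19.0 MPa

19.0


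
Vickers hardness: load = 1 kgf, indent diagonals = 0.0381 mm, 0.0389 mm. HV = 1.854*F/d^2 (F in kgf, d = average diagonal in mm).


d_avg = (0.0381+0.0389)/2 = 0.0385 mm
HV = 1.854*1/0.0385^2 = 1251

1251


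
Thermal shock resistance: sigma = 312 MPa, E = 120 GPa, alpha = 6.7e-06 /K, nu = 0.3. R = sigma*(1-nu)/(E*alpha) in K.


R = 312*(1-0.3)/(120*1000*6.7e-06) = 272 K

272


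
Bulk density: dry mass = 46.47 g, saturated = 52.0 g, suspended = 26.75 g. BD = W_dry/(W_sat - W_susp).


BD = 46.47 / (52.0 - 26.75) = 46.47 / 25.25 = 1.84 g/cm^3

1.84


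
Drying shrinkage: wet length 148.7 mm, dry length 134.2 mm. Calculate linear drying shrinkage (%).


DS = (148.7 - 134.2) / 148.7 * 100 = 9.75%

9.75


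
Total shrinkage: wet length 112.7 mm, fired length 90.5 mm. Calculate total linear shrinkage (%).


TS = (112.7 - 90.5) / 112.7 * 100 = 19.7%

19.7


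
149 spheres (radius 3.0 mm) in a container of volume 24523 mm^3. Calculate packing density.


V_sphere = 4/3*pi*3.0^3 = 113.0973 mm^3
Total V = 149*113.0973 = 16851.4977 mm^3
PD = 16851.4977 / 24523 = 0.687

0.687


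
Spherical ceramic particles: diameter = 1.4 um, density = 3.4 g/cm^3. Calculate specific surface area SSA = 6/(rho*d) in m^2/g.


SSA = 6 / (3.4 * 1.4) = 1.261 m^2/g

1.261


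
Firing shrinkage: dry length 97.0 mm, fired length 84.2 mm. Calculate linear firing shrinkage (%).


FS = (97.0 - 84.2) / 97.0 * 100 = 13.2%

13.2


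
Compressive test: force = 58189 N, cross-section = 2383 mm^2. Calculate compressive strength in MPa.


CS = 58189 / 2383 = 24.4 MPa

24.4


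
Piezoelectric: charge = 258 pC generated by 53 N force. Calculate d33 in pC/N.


d33 = 258 / 53 = 4.9 pC/N

4.9


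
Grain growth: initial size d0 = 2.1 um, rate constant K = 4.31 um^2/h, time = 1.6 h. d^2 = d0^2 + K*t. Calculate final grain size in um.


d^2 = 2.1^2 + 4.31*1.6 = 11.306
d = sqrt(11.306) = 3.36 um

3.36


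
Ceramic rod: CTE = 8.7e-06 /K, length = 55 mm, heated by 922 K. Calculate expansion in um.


dL = 8.7e-06 * 55 * 922 * 1000 = 441.177 um

441.177


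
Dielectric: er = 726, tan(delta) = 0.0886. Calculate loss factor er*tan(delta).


Loss = 726 * 0.0886 = 64.324

64.324


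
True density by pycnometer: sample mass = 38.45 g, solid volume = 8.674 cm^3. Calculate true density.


TD = 38.45 / 8.674 = 4.433 g/cm^3

4.433


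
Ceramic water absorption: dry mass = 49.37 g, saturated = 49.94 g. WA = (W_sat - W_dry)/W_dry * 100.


WA = (49.94 - 49.37) / 49.37 * 100 = 1.15%

1.15


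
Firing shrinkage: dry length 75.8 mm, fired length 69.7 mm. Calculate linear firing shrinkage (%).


FS = (75.8 - 69.7) / 75.8 * 100 = 8.05%

8.05


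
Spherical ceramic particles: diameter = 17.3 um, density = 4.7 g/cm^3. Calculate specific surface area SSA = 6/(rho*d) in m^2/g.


SSA = 6 / (4.7 * 17.3) = 0.074 m^2/g

0.074


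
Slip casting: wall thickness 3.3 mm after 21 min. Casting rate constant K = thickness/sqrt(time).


K = 3.3 / sqrt(21) = 3.3 / 4.5826 = 0.72 mm/min^0.5

0.72


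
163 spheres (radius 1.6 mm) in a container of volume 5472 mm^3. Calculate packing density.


V_sphere = 4/3*pi*1.6^3 = 17.1573 mm^3
Total V = 163*17.1573 = 2796.6399 mm^3
PD = 2796.6399 / 5472 = 0.511

0.511


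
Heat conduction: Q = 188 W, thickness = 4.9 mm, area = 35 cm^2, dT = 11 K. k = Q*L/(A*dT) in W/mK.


k = 188*4.9/1000/(35/10000*11) = 23.93 W/mK

23.93


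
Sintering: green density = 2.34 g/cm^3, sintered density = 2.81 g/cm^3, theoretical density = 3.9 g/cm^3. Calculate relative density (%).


Relative = 2.81 / 3.9 * 100 = 72.1%

72.1


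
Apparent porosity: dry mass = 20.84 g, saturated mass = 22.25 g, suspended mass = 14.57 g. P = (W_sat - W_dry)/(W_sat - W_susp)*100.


P = (22.25 - 20.84) / (22.25 - 14.57) * 100 = 1.41 / 7.68 * 100 = 18.4%

18.4


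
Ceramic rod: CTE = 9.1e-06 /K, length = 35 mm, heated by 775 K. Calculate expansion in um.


dL = 9.1e-06 * 35 * 775 * 1000 = 246.838 um

246.838


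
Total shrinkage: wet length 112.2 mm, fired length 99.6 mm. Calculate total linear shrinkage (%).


TS = (112.2 - 99.6) / 112.2 * 100 = 11.23%

11.23


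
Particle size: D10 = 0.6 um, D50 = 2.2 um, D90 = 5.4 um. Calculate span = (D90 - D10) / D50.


Span = (5.4 - 0.6) / 2.2 = 4.8 / 2.2 = 2.182

2.182


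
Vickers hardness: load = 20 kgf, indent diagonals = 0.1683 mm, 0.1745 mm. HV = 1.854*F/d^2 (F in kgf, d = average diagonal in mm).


d_avg = (0.1683+0.1745)/2 = 0.1714 mm
HV = 1.854*20/0.1714^2 = 1262

1262


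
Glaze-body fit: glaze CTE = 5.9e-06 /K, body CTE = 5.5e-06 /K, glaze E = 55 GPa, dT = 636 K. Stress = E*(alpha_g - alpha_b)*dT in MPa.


Stress = 55*1000*(5.9e-06 - 5.5e-06)*636 = 14.0 MPa

14.0


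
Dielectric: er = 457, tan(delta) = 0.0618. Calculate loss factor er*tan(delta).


Loss = 457 * 0.0618 = 28.243

28.243


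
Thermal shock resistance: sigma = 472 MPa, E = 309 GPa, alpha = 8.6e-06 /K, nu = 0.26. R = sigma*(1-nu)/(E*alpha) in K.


R = 472*(1-0.26)/(309*1000*8.6e-06) = 131 K

131


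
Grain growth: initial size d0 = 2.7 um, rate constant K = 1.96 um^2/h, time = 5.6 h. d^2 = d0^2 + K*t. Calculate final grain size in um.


d^2 = 2.7^2 + 1.96*5.6 = 18.266
d = sqrt(18.266) = 4.27 um

4.27


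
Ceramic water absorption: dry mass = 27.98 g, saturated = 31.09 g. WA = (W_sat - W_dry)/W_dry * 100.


WA = (31.09 - 27.98) / 27.98 * 100 = 11.12%

11.12


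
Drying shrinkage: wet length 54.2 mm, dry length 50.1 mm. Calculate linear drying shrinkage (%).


DS = (54.2 - 50.1) / 54.2 * 100 = 7.56%

7.56


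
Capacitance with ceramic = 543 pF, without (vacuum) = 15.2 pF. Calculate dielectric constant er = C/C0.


er = 543 / 15.2 = 35.72

35.72


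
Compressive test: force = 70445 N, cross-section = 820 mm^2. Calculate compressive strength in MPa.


CS = 70445 / 820 = 85.9 MPa

85.9


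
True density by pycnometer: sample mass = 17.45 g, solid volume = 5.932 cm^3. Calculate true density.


TD = 17.45 / 5.932 = 2.942 g/cm^3

2.942


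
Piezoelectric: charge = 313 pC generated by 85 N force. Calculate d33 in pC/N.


d33 = 313 / 85 = 3.7 pC/N

3.7


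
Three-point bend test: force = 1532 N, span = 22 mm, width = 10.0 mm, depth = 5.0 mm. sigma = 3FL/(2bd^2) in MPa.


sigma = 3*1532*22/(2*10.0*5.0^2) = 202.2 MPa

202.2


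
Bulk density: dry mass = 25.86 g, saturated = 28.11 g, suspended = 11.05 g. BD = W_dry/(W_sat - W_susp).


BD = 25.86 / (28.11 - 11.05) = 25.86 / 17.06 = 1.516 g/cm^3

1.516
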